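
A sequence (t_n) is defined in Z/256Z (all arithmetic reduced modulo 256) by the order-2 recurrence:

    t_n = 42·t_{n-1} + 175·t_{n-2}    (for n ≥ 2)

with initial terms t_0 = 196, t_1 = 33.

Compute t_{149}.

t_2 = 42·33 + 175·196 = 102
t_3 = 42·102 + 175·33 = 75
t_4 = 42·75 + 175·102 = 8
t_5 = 42·8 + 175·75 = 149
t_6 = 42·149 + 175·8 = 234
t_7 = 42·234 + 175·149 = 63
t_8 = 42·63 + 175·234 = 76
t_9 = 42·76 + 175·63 = 137
t_10 = 42·137 + 175·76 = 110
t_11 = 42·110 + 175·137 = 179
t_12 = 42·179 + 175·110 = 144
t_13 = 42·144 + 175·179 = 253
t_14 = 42·253 + 175·144 = 242
t_15 = 42·242 + 175·253 = 167
t_16 = 42·167 + 175·242 = 212
t_17 = 42·212 + 175·167 = 241
t_18 = 42·241 + 175·212 = 118
t_19 = 42·118 + 175·241 = 27
t_20 = 42·27 + 175·118 = 24
t_21 = 42·24 + 175·27 = 101
t_22 = 42·101 + 175·24 = 250
t_23 = 42·250 + 175·101 = 15
t_24 = 42·15 + 175·250 = 92
t_25 = 42·92 + 175·15 = 89
t_26 = 42·89 + 175·92 = 126
t_27 = 42·126 + 175·89 = 131
t_28 = 42·131 + 175·126 = 160
t_29 = 42·160 + 175·131 = 205
t_30 = 42·205 + 175·160 = 2
t_31 = 42·2 + 175·205 = 119
t_32 = 42·119 + 175·2 = 228
t_33 = 42·228 + 175·119 = 193
t_34 = 42·193 + 175·228 = 134
t_35 = 42·134 + 175·193 = 235
t_36 = 42·235 + 175·134 = 40
t_37 = 42·40 + 175·235 = 53
t_38 = 42·53 + 175·40 = 10
t_39 = 42·10 + 175·53 = 223
t_40 = 42·223 + 175·10 = 108
t_41 = 42·108 + 175·223 = 41
t_42 = 42·41 + 175·108 = 142
t_43 = 42·142 + 175·41 = 83
t_44 = 42·83 + 175·142 = 176
t_45 = 42·176 + 175·83 = 157
t_46 = 42·157 + 175·176 = 18
t_47 = 42·18 + 175·157 = 71
t_48 = 42·71 + 175·18 = 244
t_49 = 42·244 + 175·71 = 145
t_50 = 42·145 + 175·244 = 150
t_51 = 42·150 + 175·145 = 187
t_52 = 42·187 + 175·150 = 56
t_53 = 42·56 + 175·187 = 5
t_54 = 42·5 + 175·56 = 26
t_55 = 42·26 + 175·5 = 175
t_56 = 42·175 + 175·26 = 124
t_57 = 42·124 + 175·175 = 249
t_58 = 42·249 + 175·124 = 158
t_59 = 42·158 + 175·249 = 35
t_60 = 42·35 + 175·158 = 192
t_61 = 42·192 + 175·35 = 109
t_62 = 42·109 + 175·192 = 34
t_63 = 42·34 + 175·109 = 23
t_64 = 42·23 + 175·34 = 4
t_65 = 42·4 + 175·23 = 97
t_66 = 42·97 + 175·4 = 166
t_67 = 42·166 + 175·97 = 139
t_68 = 42·139 + 175·166 = 72
t_69 = 42·72 + 175·139 = 213
t_70 = 42·213 + 175·72 = 42
t_71 = 42·42 + 175·213 = 127
t_72 = 42·127 + 175·42 = 140
t_73 = 42·140 + 175·127 = 201
t_74 = 42·201 + 175·140 = 174
t_75 = 42·174 + 175·201 = 243
t_76 = 42·243 + 175·174 = 208
t_77 = 42·208 + 175·243 = 61
t_78 = 42·61 + 175·208 = 50
t_79 = 42·50 + 175·61 = 231
t_80 = 42·231 + 175·50 = 20
t_81 = 42·20 + 175·231 = 49
t_82 = 42·49 + 175·20 = 182
t_83 = 42·182 + 175·49 = 91
t_84 = 42·91 + 175·182 = 88
t_85 = 42·88 + 175·91 = 165
t_86 = 42·165 + 175·88 = 58
t_87 = 42·58 + 175·165 = 79
t_88 = 42·79 + 175·58 = 156
t_89 = 42·156 + 175·79 = 153
t_90 = 42·153 + 175·156 = 190
t_91 = 42·190 + 175·153 = 195
t_92 = 42·195 + 175·190 = 224
t_93 = 42·224 + 175·195 = 13
t_94 = 42·13 + 175·224 = 66
t_95 = 42·66 + 175·13 = 183
t_96 = 42·183 + 175·66 = 36
t_97 = 42·36 + 175·183 = 1
t_98 = 42·1 + 175·36 = 198
t_99 = 42·198 + 175·1 = 43
t_100 = 42·43 + 175·198 = 104
t_101 = 42·104 + 175·43 = 117
t_102 = 42·117 + 175·104 = 74
t_103 = 42·74 + 175·117 = 31
t_104 = 42·31 + 175·74 = 172
t_105 = 42·172 + 175·31 = 105
t_106 = 42·105 + 175·172 = 206
t_107 = 42·206 + 175·105 = 147
t_108 = 42·147 + 175·206 = 240
t_109 = 42·240 + 175·147 = 221
t_110 = 42·221 + 175·240 = 82
t_111 = 42·82 + 175·221 = 135
t_112 = 42·135 + 175·82 = 52
t_113 = 42·52 + 175·135 = 209
t_114 = 42·209 + 175·52 = 214
t_115 = 42·214 + 175·209 = 251
t_116 = 42·251 + 175·214 = 120
t_117 = 42·120 + 175·251 = 69
t_118 = 42·69 + 175·120 = 90
t_119 = 42·90 + 175·69 = 239
t_120 = 42·239 + 175·90 = 188
t_121 = 42·188 + 175·239 = 57
t_122 = 42·57 + 175·188 = 222
t_123 = 42·222 + 175·57 = 99
t_124 = 42·99 + 175·222 = 0
t_125 = 42·0 + 175·99 = 173
t_126 = 42·173 + 175·0 = 98
t_127 = 42·98 + 175·173 = 87
t_128 = 42·87 + 175·98 = 68
t_129 = 42·68 + 175·87 = 161
t_130 = 42·161 + 175·68 = 230
t_131 = 42·230 + 175·161 = 203
t_132 = 42·203 + 175·230 = 136
t_133 = 42·136 + 175·203 = 21
t_134 = 42·21 + 175·136 = 106
t_135 = 42·106 + 175·21 = 191
t_136 = 42·191 + 175·106 = 204
t_137 = 42·204 + 175·191 = 9
t_138 = 42·9 + 175·204 = 238
t_139 = 42·238 + 175·9 = 51
t_140 = 42·51 + 175·238 = 16
t_141 = 42·16 + 175·51 = 125
t_142 = 42·125 + 175·16 = 114
t_143 = 42·114 + 175·125 = 39
t_144 = 42·39 + 175·114 = 84
t_145 = 42·84 + 175·39 = 113
t_146 = 42·113 + 175·84 = 246
t_147 = 42·246 + 175·113 = 155
t_148 = 42·155 + 175·246 = 152
t_149 = 42·152 + 175·155 = 229

229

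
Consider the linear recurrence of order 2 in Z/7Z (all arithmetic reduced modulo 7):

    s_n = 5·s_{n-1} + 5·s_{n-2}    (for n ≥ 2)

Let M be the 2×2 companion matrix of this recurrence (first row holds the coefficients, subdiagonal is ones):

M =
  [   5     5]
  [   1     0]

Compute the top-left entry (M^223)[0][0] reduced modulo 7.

0

(M^223)[0][0] is the top entry after applying M 223 times to the unit state (1, 0). Equivalently it is h_{224} for the auxiliary sequence (h_n) obeying the same recurrence with h_1 = 1 and h_i = 0 for 0 ≤ i < 1:
h_2 = 5·1 + 5·0 = 5
h_3 = 5·5 + 5·1 = 2
h_4 = 5·2 + 5·5 = 0
h_5 = 5·0 + 5·2 = 3
h_6 = 5·3 + 5·0 = 1
h_7 = 5·1 + 5·3 = 6
h_8 = 5·6 + 5·1 = 0
h_9 = 5·0 + 5·6 = 2
h_10 = 5·2 + 5·0 = 3
h_11 = 5·3 + 5·2 = 4
h_12 = 5·4 + 5·3 = 0
h_13 = 5·0 + 5·4 = 6
h_14 = 5·6 + 5·0 = 2
h_15 = 5·2 + 5·6 = 5
h_16 = 5·5 + 5·2 = 0
h_17 = 5·0 + 5·5 = 4
h_18 = 5·4 + 5·0 = 6
h_19 = 5·6 + 5·4 = 1
h_20 = 5·1 + 5·6 = 0
h_21 = 5·0 + 5·1 = 5
h_22 = 5·5 + 5·0 = 4
h_23 = 5·4 + 5·5 = 3
h_24 = 5·3 + 5·4 = 0
h_25 = 5·0 + 5·3 = 1
(h_24, h_25) = (0, 1) = (h_0, h_1), so the sequence has period 24.
224 ≡ 8 (mod 24), hence h_224 = h_8 = 0.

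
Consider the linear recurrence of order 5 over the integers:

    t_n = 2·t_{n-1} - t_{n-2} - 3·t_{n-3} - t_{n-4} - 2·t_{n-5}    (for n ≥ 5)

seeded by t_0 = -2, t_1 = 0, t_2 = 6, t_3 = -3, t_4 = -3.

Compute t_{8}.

10

t_5 = 2·-3 + -1·-3 + -3·6 + -1·0 + -2·-2 = -17
t_6 = 2·-17 + -1·-3 + -3·-3 + -1·6 + -2·0 = -28
t_7 = 2·-28 + -1·-17 + -3·-3 + -1·-3 + -2·6 = -39
t_8 = 2·-39 + -1·-28 + -3·-17 + -1·-3 + -2·-3 = 10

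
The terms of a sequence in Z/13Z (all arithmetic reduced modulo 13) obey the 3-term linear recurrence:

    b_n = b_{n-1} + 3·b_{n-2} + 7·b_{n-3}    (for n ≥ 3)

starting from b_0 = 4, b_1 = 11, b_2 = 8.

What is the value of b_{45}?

9

b_3 = 1·8 + 3·11 + 7·4 = 4
b_4 = 1·4 + 3·8 + 7·11 = 1
b_5 = 1·1 + 3·4 + 7·8 = 4
b_6 = 1·4 + 3·1 + 7·4 = 9
b_7 = 1·9 + 3·4 + 7·1 = 2
b_8 = 1·2 + 3·9 + 7·4 = 5
b_9 = 1·5 + 3·2 + 7·9 = 9
b_10 = 1·9 + 3·5 + 7·2 = 12
b_11 = 1·12 + 3·9 + 7·5 = 9
b_12 = 1·9 + 3·12 + 7·9 = 4
b_13 = 1·4 + 3·9 + 7·12 = 11
b_14 = 1·11 + 3·4 + 7·9 = 8
(b_12, b_13, b_14) = (4, 11, 8) = (b_0, b_1, b_2), so the sequence has period 12.
45 ≡ 9 (mod 12), hence b_45 = b_9 = 9.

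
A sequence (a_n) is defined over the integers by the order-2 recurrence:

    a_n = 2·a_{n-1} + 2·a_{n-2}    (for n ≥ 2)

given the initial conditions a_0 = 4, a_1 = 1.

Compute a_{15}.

a_2 = 2·1 + 2·4 = 10
a_3 = 2·10 + 2·1 = 22
a_4 = 2·22 + 2·10 = 64
a_5 = 2·64 + 2·22 = 172
a_6 = 2·172 + 2·64 = 472
a_7 = 2·472 + 2·172 = 1288
a_8 = 2·1288 + 2·472 = 3520
a_9 = 2·3520 + 2·1288 = 9616
a_10 = 2·9616 + 2·3520 = 26272
a_11 = 2·26272 + 2·9616 = 71776
a_12 = 2·71776 + 2·26272 = 196096
a_13 = 2·196096 + 2·71776 = 535744
a_14 = 2·535744 + 2·196096 = 1463680
a_15 = 2·1463680 + 2·535744 = 3998848

3998848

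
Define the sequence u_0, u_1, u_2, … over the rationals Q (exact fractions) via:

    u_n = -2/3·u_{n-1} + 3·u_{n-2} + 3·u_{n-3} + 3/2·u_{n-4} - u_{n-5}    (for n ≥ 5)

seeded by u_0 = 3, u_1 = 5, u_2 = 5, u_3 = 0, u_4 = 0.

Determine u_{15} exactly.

u_5 = -2/3·0 + 3·0 + 3·5 + 3/2·5 + -1·3 = 39/2
u_6 = -2/3·39/2 + 3·0 + 3·0 + 3/2·5 + -1·5 = -21/2
u_7 = -2/3·-21/2 + 3·39/2 + 3·0 + 3/2·0 + -1·5 = 121/2
u_8 = -2/3·121/2 + 3·-21/2 + 3·39/2 + 3/2·0 + -1·0 = -40/3
u_9 = -2/3·-40/3 + 3·121/2 + 3·-21/2 + 3/2·39/2 + -1·0 = 6773/36
u_10 = -2/3·6773/36 + 3·-40/3 + 3·121/2 + 3/2·-21/2 + -1·39/2 = -2071/108
u_11 = -2/3·-2071/108 + 3·6773/36 + 3·-40/3 + 3/2·121/2 + -1·-21/2 = 103429/162
u_12 = -2/3·103429/162 + 3·-2071/108 + 3·6773/36 + 3/2·-40/3 + -1·121/2 = 367/486
u_13 = -2/3·367/486 + 3·103429/162 + 3·-2071/108 + 3/2·6773/36 + -1·-40/3 = 12555493/5832
u_14 = -2/3·12555493/5832 + 3·367/486 + 3·103429/162 + 3/2·-2071/108 + -1·6773/36 = 4644715/17496
u_15 = -2/3·4644715/17496 + 3·12555493/5832 + 3·367/486 + 3/2·103429/162 + -1·-2071/108 = 381100789/52488

381100789/52488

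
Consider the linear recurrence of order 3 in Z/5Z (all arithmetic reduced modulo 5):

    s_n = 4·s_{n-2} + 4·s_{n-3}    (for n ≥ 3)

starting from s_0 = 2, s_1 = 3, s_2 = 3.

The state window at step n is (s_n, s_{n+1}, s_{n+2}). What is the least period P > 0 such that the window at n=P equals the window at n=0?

n=0: window = (2, 3, 3)
n=1: window = (3, 3, 0)
n=2: window = (3, 0, 4)
n=3: window = (0, 4, 2)
n=4: window = (4, 2, 1)
n=5: window = (2, 1, 4)
n=6: window = (1, 4, 2)
n=7: window = (4, 2, 0)
n=8: window = (2, 0, 4)
n=9: window = (0, 4, 3)
n=10: window = (4, 3, 1)
n=11: window = (3, 1, 3)
n=12: window = (1, 3, 1)
n=13: window = (3, 1, 1)
n=14: window = (1, 1, 1)
n=15: window = (1, 1, 3)
n=16: window = (1, 3, 3)
n=17: window = (3, 3, 1)
n=18: window = (3, 1, 4)
n=19: window = (1, 4, 1)
n=20: window = (4, 1, 0)
n=21: window = (1, 0, 0)
n=22: window = (0, 0, 4)
n=23: window = (0, 4, 0)
n=24: window = (4, 0, 1)
n=25: window = (0, 1, 1)
n=26: window = (1, 1, 4)
n=27: window = (1, 4, 3)
n=28: window = (4, 3, 0)
n=29: window = (3, 0, 3)
n=30: window = (0, 3, 2)
n=31: window = (3, 2, 2)
n=32: window = (2, 2, 0)
n=33: window = (2, 0, 1)
n=34: window = (0, 1, 3)
n=35: window = (1, 3, 4)
n=36: window = (3, 4, 1)
n=37: window = (4, 1, 3)
n=38: window = (1, 3, 0)
n=39: window = (3, 0, 1)
n=40: window = (0, 1, 2)
…
n=60: window = (2, 0, 2)
n=61: window = (0, 2, 3)
n=62: window = (2, 3, 3)
window at n=62 equals window at n=0 → period = 62

62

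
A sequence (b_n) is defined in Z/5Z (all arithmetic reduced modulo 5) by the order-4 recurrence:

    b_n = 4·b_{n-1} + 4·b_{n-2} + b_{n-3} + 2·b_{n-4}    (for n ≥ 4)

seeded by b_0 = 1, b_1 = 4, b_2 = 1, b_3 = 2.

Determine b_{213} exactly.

b_4 = 4·2 + 4·1 + 1·4 + 2·1 = 3
b_5 = 4·3 + 4·2 + 1·1 + 2·4 = 4
b_6 = 4·4 + 4·3 + 1·2 + 2·1 = 2
b_7 = 4·2 + 4·4 + 1·3 + 2·2 = 1
b_8 = 4·1 + 4·2 + 1·4 + 2·3 = 2
b_9 = 4·2 + 4·1 + 1·2 + 2·4 = 2
b_10 = 4·2 + 4·2 + 1·1 + 2·2 = 1
b_11 = 4·1 + 4·2 + 1·2 + 2·1 = 1
b_12 = 4·1 + 4·1 + 1·2 + 2·2 = 4
b_13 = 4·4 + 4·1 + 1·1 + 2·2 = 0
b_14 = 4·0 + 4·4 + 1·1 + 2·1 = 4
b_15 = 4·4 + 4·0 + 1·4 + 2·1 = 2
b_16 = 4·2 + 4·4 + 1·0 + 2·4 = 2
b_17 = 4·2 + 4·2 + 1·4 + 2·0 = 0
b_18 = 4·0 + 4·2 + 1·2 + 2·4 = 3
b_19 = 4·3 + 4·0 + 1·2 + 2·2 = 3
b_20 = 4·3 + 4·3 + 1·0 + 2·2 = 3
b_21 = 4·3 + 4·3 + 1·3 + 2·0 = 2
b_22 = 4·2 + 4·3 + 1·3 + 2·3 = 4
b_23 = 4·4 + 4·2 + 1·3 + 2·3 = 3
b_24 = 4·3 + 4·4 + 1·2 + 2·3 = 1
b_25 = 4·1 + 4·3 + 1·4 + 2·2 = 4
b_26 = 4·4 + 4·1 + 1·3 + 2·4 = 1
b_27 = 4·1 + 4·4 + 1·1 + 2·3 = 2
(b_24, b_25, b_26, b_27) = (1, 4, 1, 2) = (b_0, b_1, b_2, b_3), so the sequence has period 24.
213 ≡ 21 (mod 24), hence b_213 = b_21 = 2.

2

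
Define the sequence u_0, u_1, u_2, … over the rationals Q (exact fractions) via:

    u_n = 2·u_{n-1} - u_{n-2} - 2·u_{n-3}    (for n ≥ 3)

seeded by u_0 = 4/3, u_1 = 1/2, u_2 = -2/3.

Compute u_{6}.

u_3 = 2·-2/3 + -1·1/2 + -2·4/3 = -9/2
u_4 = 2·-9/2 + -1·-2/3 + -2·1/2 = -28/3
u_5 = 2·-28/3 + -1·-9/2 + -2·-2/3 = -77/6
u_6 = 2·-77/6 + -1·-28/3 + -2·-9/2 = -22/3

-22/3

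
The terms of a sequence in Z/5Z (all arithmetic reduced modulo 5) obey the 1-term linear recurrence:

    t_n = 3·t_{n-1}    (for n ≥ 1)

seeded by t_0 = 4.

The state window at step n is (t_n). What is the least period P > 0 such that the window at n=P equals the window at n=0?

n=0: window = (4)
n=1: window = (2)
n=2: window = (1)
n=3: window = (3)
n=4: window = (4)
window at n=4 equals window at n=0 → period = 4

4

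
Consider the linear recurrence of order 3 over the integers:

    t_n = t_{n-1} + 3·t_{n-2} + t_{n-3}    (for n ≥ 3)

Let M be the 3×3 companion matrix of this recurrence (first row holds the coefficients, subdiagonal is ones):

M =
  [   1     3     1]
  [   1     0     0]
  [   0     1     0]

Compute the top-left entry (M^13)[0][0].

57121

(M^13)[0][0] is the top entry after applying M 13 times to the unit state (1, 0, 0). Equivalently it is h_{15} for the auxiliary sequence (h_n) obeying the same recurrence with h_2 = 1 and h_i = 0 for 0 ≤ i < 2:
h_3 = 1·1 + 3·0 + 1·0 = 1
h_4 = 1·1 + 3·1 + 1·0 = 4
h_5 = 1·4 + 3·1 + 1·1 = 8
h_6 = 1·8 + 3·4 + 1·1 = 21
h_7 = 1·21 + 3·8 + 1·4 = 49
h_8 = 1·49 + 3·21 + 1·8 = 120
h_9 = 1·120 + 3·49 + 1·21 = 288
h_10 = 1·288 + 3·120 + 1·49 = 697
h_11 = 1·697 + 3·288 + 1·120 = 1681
h_12 = 1·1681 + 3·697 + 1·288 = 4060
h_13 = 1·4060 + 3·1681 + 1·697 = 9800
h_14 = 1·9800 + 3·4060 + 1·1681 = 23661
h_15 = 1·23661 + 3·9800 + 1·4060 = 57121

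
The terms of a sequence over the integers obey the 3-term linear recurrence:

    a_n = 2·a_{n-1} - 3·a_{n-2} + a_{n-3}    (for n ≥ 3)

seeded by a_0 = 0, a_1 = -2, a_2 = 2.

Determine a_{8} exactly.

a_3 = 2·2 + -3·-2 + 1·0 = 10
a_4 = 2·10 + -3·2 + 1·-2 = 12
a_5 = 2·12 + -3·10 + 1·2 = -4
a_6 = 2·-4 + -3·12 + 1·10 = -34
a_7 = 2·-34 + -3·-4 + 1·12 = -44
a_8 = 2·-44 + -3·-34 + 1·-4 = 10

10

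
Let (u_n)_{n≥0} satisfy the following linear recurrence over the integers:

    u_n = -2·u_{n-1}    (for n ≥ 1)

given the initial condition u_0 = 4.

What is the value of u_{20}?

u_1 = -2·4 = -8
u_2 = -2·-8 = 16
u_3 = -2·16 = -32
u_4 = -2·-32 = 64
u_5 = -2·64 = -128
u_6 = -2·-128 = 256
u_7 = -2·256 = -512
u_8 = -2·-512 = 1024
u_9 = -2·1024 = -2048
u_10 = -2·-2048 = 4096
u_11 = -2·4096 = -8192
u_12 = -2·-8192 = 16384
u_13 = -2·16384 = -32768
u_14 = -2·-32768 = 65536
u_15 = -2·65536 = -131072
u_16 = -2·-131072 = 262144
u_17 = -2·262144 = -524288
u_18 = -2·-524288 = 1048576
u_19 = -2·1048576 = -2097152
u_20 = -2·-2097152 = 4194304

4194304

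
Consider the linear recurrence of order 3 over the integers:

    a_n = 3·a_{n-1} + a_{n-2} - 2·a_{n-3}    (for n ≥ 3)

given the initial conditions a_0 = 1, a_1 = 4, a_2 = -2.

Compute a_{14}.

a_3 = 3·-2 + 1·4 + -2·1 = -4
a_4 = 3·-4 + 1·-2 + -2·4 = -22
a_5 = 3·-22 + 1·-4 + -2·-2 = -66
a_6 = 3·-66 + 1·-22 + -2·-4 = -212
a_7 = 3·-212 + 1·-66 + -2·-22 = -658
a_8 = 3·-658 + 1·-212 + -2·-66 = -2054
a_9 = 3·-2054 + 1·-658 + -2·-212 = -6396
a_10 = 3·-6396 + 1·-2054 + -2·-658 = -19926
a_11 = 3·-19926 + 1·-6396 + -2·-2054 = -62066
a_12 = 3·-62066 + 1·-19926 + -2·-6396 = -193332
a_13 = 3·-193332 + 1·-62066 + -2·-19926 = -602210
a_14 = 3·-602210 + 1·-193332 + -2·-62066 = -1875830

-1875830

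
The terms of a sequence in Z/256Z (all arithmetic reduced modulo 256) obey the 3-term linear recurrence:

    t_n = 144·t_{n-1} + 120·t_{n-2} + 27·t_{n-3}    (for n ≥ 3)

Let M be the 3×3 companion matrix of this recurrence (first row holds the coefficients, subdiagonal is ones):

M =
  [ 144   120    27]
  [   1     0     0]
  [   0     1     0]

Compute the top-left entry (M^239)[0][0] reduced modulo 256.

128

(M^239)[0][0] is the top entry after applying M 239 times to the unit state (1, 0, 0). Equivalently it is h_{241} for the auxiliary sequence (h_n) obeying the same recurrence with h_2 = 1 and h_i = 0 for 0 ≤ i < 2:
h_3 = 144·1 + 120·0 + 27·0 = 144
h_4 = 144·144 + 120·1 + 27·0 = 120
h_5 = 144·120 + 120·144 + 27·1 = 27
h_6 = 144·27 + 120·120 + 27·144 = 160
h_7 = 144·160 + 120·27 + 27·120 = 80
h_8 = 144·80 + 120·160 + 27·27 = 217
Continuing the recurrence:
  h_9 = 112;  h_10 = 40;  h_11 = 227;  h_12 = 64;  h_13 = 160;  h_14 = 241
  h_15 = 80;  h_16 = 216;  h_17 = 107;  h_18 = 224;  h_19 = 240;  h_20 = 73
  h_21 = 48;  h_22 = 136;  h_23 = 179;  h_24 = 128;  h_25 = 64;  h_26 = 225
  h_27 = 16;  h_28 = 56;  h_29 = 187;  h_30 = 32;  h_31 = 144;  h_32 = 185
  h_33 = 240;  h_34 = 232;  h_35 = 131;  h_36 = 192;  h_37 = 224;  h_38 = 209
  h_39 = 208;  h_40 = 152;  h_41 = 11;  h_42 = 96;  h_43 = 48;  h_44 = 41
  h_45 = 176;  h_46 = 72;  h_47 = 83;  h_48 = 0;  h_49 = 128;  h_50 = 193
  h_51 = 144;  h_52 = 248;  h_53 = 91;  h_54 = 160;  h_55 = 208;  h_56 = 153
  h_57 = 112;  h_58 = 168;  h_59 = 35;  h_60 = 64;  h_61 = 32;  h_62 = 177
  h_63 = 80;  h_64 = 88;  h_65 = 171;  h_66 = 224;  h_67 = 112;  h_68 = 9
  h_69 = 48;  h_70 = 8;  h_71 = 243;  h_72 = 128;  h_73 = 192;  h_74 = 161
  h_75 = 16;  h_76 = 184;  h_77 = 251;  h_78 = 32;  h_79 = 16;  h_80 = 121
  h_81 = 240;  h_82 = 104;  h_83 = 195;  h_84 = 192;  h_85 = 96;  h_86 = 145
  h_87 = 208;  h_88 = 24;  h_89 = 75;  h_90 = 96;  h_91 = 176;  h_92 = 233
  h_93 = 176;  h_94 = 200;  h_95 = 147;  h_96 = 0;  h_97 = 0;  h_98 = 129
  h_99 = 144;  h_100 = 120;  h_101 = 155;  h_102 = 160;  h_103 = 80;  h_104 = 89
  h_105 = 112;  h_106 = 40;  h_107 = 99;  h_108 = 64;  h_109 = 160;  h_110 = 113
  h_111 = 80;  h_112 = 216;  h_113 = 235;  h_114 = 224;  h_115 = 240;  h_116 = 201
  h_117 = 48;  h_118 = 136;  h_119 = 51;  h_120 = 128;  h_121 = 64;  h_122 = 97
  h_123 = 16;  h_124 = 56;  h_125 = 59;  h_126 = 32;  h_127 = 144;  h_128 = 57
  h_129 = 240;  h_130 = 232;  h_131 = 3;  h_132 = 192;  h_133 = 224;  h_134 = 81
  h_135 = 208;  h_136 = 152;  h_137 = 139;  h_138 = 96;  h_139 = 48;  h_140 = 169
  h_141 = 176;  h_142 = 72;  h_143 = 211;  h_144 = 0;  h_145 = 128;  h_146 = 65
  h_147 = 144;  h_148 = 248;  h_149 = 219;  h_150 = 160;  h_151 = 208;  h_152 = 25
  h_153 = 112;  h_154 = 168;  h_155 = 163;  h_156 = 64;  h_157 = 32;  h_158 = 49
  h_159 = 80;  h_160 = 88;  h_161 = 43;  h_162 = 224;  h_163 = 112;  h_164 = 137
  h_165 = 48;  h_166 = 8;  h_167 = 115;  h_168 = 128;  h_169 = 192;  h_170 = 33
  h_171 = 16;  h_172 = 184;  h_173 = 123;  h_174 = 32;  h_175 = 16;  h_176 = 249
  h_177 = 240;  h_178 = 104;  h_179 = 67;  h_180 = 192;  h_181 = 96;  h_182 = 17
  h_183 = 208;  h_184 = 24;  h_185 = 203;  h_186 = 96;  h_187 = 176;  h_188 = 105
  h_189 = 176;  h_190 = 200;  h_191 = 19;  h_192 = 0;  h_193 = 0;  h_194 = 1
  h_195 = 144;  h_196 = 120;  h_197 = 27;  h_198 = 160;  h_199 = 80;  h_200 = 217
  h_201 = 112;  h_202 = 40;  h_203 = 227;  h_204 = 64;  h_205 = 160;  h_206 = 241
  h_207 = 80;  h_208 = 216;  h_209 = 107;  h_210 = 224;  h_211 = 240;  h_212 = 73
  h_213 = 48;  h_214 = 136;  h_215 = 179;  h_216 = 128;  h_217 = 64;  h_218 = 225
  h_219 = 16;  h_220 = 56;  h_221 = 187;  h_222 = 32;  h_223 = 144;  h_224 = 185
  h_225 = 240;  h_226 = 232;  h_227 = 131;  h_228 = 192;  h_229 = 224;  h_230 = 209
  h_231 = 208;  h_232 = 152;  h_233 = 11;  h_234 = 96;  h_235 = 48;  h_236 = 41
  h_237 = 176;  h_238 = 72;  h_239 = 83
h_240 = 144·83 + 120·72 + 27·176 = 0
h_241 = 144·0 + 120·83 + 27·72 = 128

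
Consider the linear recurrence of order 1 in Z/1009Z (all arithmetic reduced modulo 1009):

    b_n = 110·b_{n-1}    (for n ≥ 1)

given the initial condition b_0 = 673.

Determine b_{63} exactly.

941

b_1 = 110·673 = 373
b_2 = 110·373 = 670
b_3 = 110·670 = 43
b_4 = 110·43 = 694
b_5 = 110·694 = 665
b_6 = 110·665 = 502
b_7 = 110·502 = 734
b_8 = 110·734 = 20
b_9 = 110·20 = 182
b_10 = 110·182 = 849
b_11 = 110·849 = 562
b_12 = 110·562 = 271
b_13 = 110·271 = 549
b_14 = 110·549 = 859
b_15 = 110·859 = 653
b_16 = 110·653 = 191
b_17 = 110·191 = 830
b_18 = 110·830 = 490
b_19 = 110·490 = 423
b_20 = 110·423 = 116
b_21 = 110·116 = 652
b_22 = 110·652 = 81
b_23 = 110·81 = 838
b_24 = 110·838 = 361
b_25 = 110·361 = 359
b_26 = 110·359 = 139
b_27 = 110·139 = 155
b_28 = 110·155 = 906
b_29 = 110·906 = 778
b_30 = 110·778 = 824
b_31 = 110·824 = 839
b_32 = 110·839 = 471
b_33 = 110·471 = 351
b_34 = 110·351 = 268
b_35 = 110·268 = 219
b_36 = 110·219 = 883
b_37 = 110·883 = 266
b_38 = 110·266 = 1008
b_39 = 110·1008 = 899
b_40 = 110·899 = 8
b_41 = 110·8 = 880
b_42 = 110·880 = 945
b_43 = 110·945 = 23
b_44 = 110·23 = 512
b_45 = 110·512 = 825
b_46 = 110·825 = 949
b_47 = 110·949 = 463
b_48 = 110·463 = 480
b_49 = 110·480 = 332
b_50 = 110·332 = 196
b_51 = 110·196 = 371
b_52 = 110·371 = 450
b_53 = 110·450 = 59
b_54 = 110·59 = 436
b_55 = 110·436 = 537
b_56 = 110·537 = 548
b_57 = 110·548 = 749
b_58 = 110·749 = 661
b_59 = 110·661 = 62
b_60 = 110·62 = 766
b_61 = 110·766 = 513
b_62 = 110·513 = 935
b_63 = 110·935 = 941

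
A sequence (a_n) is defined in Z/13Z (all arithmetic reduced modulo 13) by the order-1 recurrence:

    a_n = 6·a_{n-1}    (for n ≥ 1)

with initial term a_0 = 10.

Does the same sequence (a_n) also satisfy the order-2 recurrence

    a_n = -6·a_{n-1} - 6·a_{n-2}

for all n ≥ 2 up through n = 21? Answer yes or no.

Terms a_0..a_21: 10, 8, 9, 2, 12, 7, 3, 5, 4, 11, 1, 6, 10, 8, 9, 2, 12, 7, 3, 5, 4, 11
n=2: candidate gives 9, actual a_2 = 9 ✓
n=3: candidate gives 2, actual a_3 = 2 ✓
n=4: candidate gives 12, actual a_4 = 12 ✓
n=5: candidate gives 7, actual a_5 = 7 ✓
n=6: candidate gives 3, actual a_6 = 3 ✓
n=7: candidate gives 5, actual a_7 = 5 ✓
n=8: candidate gives 4, actual a_8 = 4 ✓
n=9: candidate gives 11, actual a_9 = 11 ✓
n=10: candidate gives 1, actual a_10 = 1 ✓
n=11: candidate gives 6, actual a_11 = 6 ✓
n=12: candidate gives 10, actual a_12 = 10 ✓
n=13: candidate gives 8, actual a_13 = 8 ✓
n=14: candidate gives 9, actual a_14 = 9 ✓
n=15: candidate gives 2, actual a_15 = 2 ✓
n=16: candidate gives 12, actual a_16 = 12 ✓
n=17: candidate gives 7, actual a_17 = 7 ✓
n=18: candidate gives 3, actual a_18 = 3 ✓
n=19: candidate gives 5, actual a_19 = 5 ✓
n=20: candidate gives 4, actual a_20 = 4 ✓
n=21: candidate gives 11, actual a_21 = 11 ✓

yes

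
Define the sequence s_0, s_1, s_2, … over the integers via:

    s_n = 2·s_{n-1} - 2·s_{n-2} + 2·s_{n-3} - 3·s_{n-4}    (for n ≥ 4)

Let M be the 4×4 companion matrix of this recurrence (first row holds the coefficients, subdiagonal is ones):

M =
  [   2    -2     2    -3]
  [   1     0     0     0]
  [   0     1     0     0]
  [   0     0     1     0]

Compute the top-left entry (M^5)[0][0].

-4

(M^5)[0][0] is the top entry after applying M 5 times to the unit state (1, 0, 0, 0). Equivalently it is h_{8} for the auxiliary sequence (h_n) obeying the same recurrence with h_3 = 1 and h_i = 0 for 0 ≤ i < 3:
h_4 = 2·1 + -2·0 + 2·0 + -3·0 = 2
h_5 = 2·2 + -2·1 + 2·0 + -3·0 = 2
h_6 = 2·2 + -2·2 + 2·1 + -3·0 = 2
h_7 = 2·2 + -2·2 + 2·2 + -3·1 = 1
h_8 = 2·1 + -2·2 + 2·2 + -3·2 = -4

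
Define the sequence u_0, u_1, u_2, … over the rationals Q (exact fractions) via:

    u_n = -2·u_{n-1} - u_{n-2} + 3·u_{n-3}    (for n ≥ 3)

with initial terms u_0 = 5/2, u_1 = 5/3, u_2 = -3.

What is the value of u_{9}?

-797/3

u_3 = -2·-3 + -1·5/3 + 3·5/2 = 71/6
u_4 = -2·71/6 + -1·-3 + 3·5/3 = -47/3
u_5 = -2·-47/3 + -1·71/6 + 3·-3 = 21/2
u_6 = -2·21/2 + -1·-47/3 + 3·71/6 = 181/6
u_7 = -2·181/6 + -1·21/2 + 3·-47/3 = -707/6
u_8 = -2·-707/6 + -1·181/6 + 3·21/2 = 237
u_9 = -2·237 + -1·-707/6 + 3·181/6 = -797/3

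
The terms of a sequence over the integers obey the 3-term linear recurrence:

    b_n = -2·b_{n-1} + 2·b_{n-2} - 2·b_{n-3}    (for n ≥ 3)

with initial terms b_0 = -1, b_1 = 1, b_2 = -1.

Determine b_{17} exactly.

17824096

b_3 = -2·-1 + 2·1 + -2·-1 = 6
b_4 = -2·6 + 2·-1 + -2·1 = -16
b_5 = -2·-16 + 2·6 + -2·-1 = 46
b_6 = -2·46 + 2·-16 + -2·6 = -136
b_7 = -2·-136 + 2·46 + -2·-16 = 396
b_8 = -2·396 + 2·-136 + -2·46 = -1156
b_9 = -2·-1156 + 2·396 + -2·-136 = 3376
b_10 = -2·3376 + 2·-1156 + -2·396 = -9856
b_11 = -2·-9856 + 2·3376 + -2·-1156 = 28776
b_12 = -2·28776 + 2·-9856 + -2·3376 = -84016
b_13 = -2·-84016 + 2·28776 + -2·-9856 = 245296
b_14 = -2·245296 + 2·-84016 + -2·28776 = -716176
b_15 = -2·-716176 + 2·245296 + -2·-84016 = 2090976
b_16 = -2·2090976 + 2·-716176 + -2·245296 = -6104896
b_17 = -2·-6104896 + 2·2090976 + -2·-716176 = 17824096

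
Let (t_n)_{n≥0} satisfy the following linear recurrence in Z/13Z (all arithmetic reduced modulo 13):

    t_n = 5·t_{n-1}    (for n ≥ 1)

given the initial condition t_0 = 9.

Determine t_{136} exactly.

9

t_1 = 5·9 = 6
t_2 = 5·6 = 4
t_3 = 5·4 = 7
t_4 = 5·7 = 9
(t_4) = (9) = (t_0), so the sequence has period 4.
136 ≡ 0 (mod 4), hence t_136 = t_0 = 9.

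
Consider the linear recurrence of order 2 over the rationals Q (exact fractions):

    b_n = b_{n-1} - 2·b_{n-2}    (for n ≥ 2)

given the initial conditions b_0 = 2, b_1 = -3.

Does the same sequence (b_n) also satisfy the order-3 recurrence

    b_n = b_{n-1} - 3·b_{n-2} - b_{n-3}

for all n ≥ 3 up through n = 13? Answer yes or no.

Terms b_0..b_13: 2, -3, -7, -1, 13, 15, -11, -41, -19, 63, 101, -25, -227, -177
n=3: candidate gives 0, actual b_3 = -1 ✗

no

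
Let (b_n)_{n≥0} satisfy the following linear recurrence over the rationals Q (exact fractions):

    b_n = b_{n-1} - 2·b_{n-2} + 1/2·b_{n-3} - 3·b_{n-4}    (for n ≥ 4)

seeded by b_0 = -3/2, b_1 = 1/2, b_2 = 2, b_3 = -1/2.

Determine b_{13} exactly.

b_4 = 1·-1/2 + -2·2 + 1/2·1/2 + -3·-3/2 = 1/4
b_5 = 1·1/4 + -2·-1/2 + 1/2·2 + -3·1/2 = 3/4
b_6 = 1·3/4 + -2·1/4 + 1/2·-1/2 + -3·2 = -6
b_7 = 1·-6 + -2·3/4 + 1/2·1/4 + -3·-1/2 = -47/8
b_8 = 1·-47/8 + -2·-6 + 1/2·3/4 + -3·1/4 = 23/4
b_9 = 1·23/4 + -2·-47/8 + 1/2·-6 + -3·3/4 = 49/4
b_10 = 1·49/4 + -2·23/4 + 1/2·-47/8 + -3·-6 = 253/16
b_11 = 1·253/16 + -2·49/4 + 1/2·23/4 + -3·-47/8 = 189/16
b_12 = 1·189/16 + -2·253/16 + 1/2·49/4 + -3·23/4 = -495/16
b_13 = 1·-495/16 + -2·189/16 + 1/2·253/16 + -3·49/4 = -2669/32

-2669/32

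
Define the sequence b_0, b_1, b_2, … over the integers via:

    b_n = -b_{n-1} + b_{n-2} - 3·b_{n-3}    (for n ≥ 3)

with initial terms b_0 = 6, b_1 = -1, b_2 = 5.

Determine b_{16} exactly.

b_3 = -1·5 + 1·-1 + -3·6 = -24
b_4 = -1·-24 + 1·5 + -3·-1 = 32
b_5 = -1·32 + 1·-24 + -3·5 = -71
b_6 = -1·-71 + 1·32 + -3·-24 = 175
b_7 = -1·175 + 1·-71 + -3·32 = -342
b_8 = -1·-342 + 1·175 + -3·-71 = 730
b_9 = -1·730 + 1·-342 + -3·175 = -1597
b_10 = -1·-1597 + 1·730 + -3·-342 = 3353
b_11 = -1·3353 + 1·-1597 + -3·730 = -7140
b_12 = -1·-7140 + 1·3353 + -3·-1597 = 15284
b_13 = -1·15284 + 1·-7140 + -3·3353 = -32483
b_14 = -1·-32483 + 1·15284 + -3·-7140 = 69187
b_15 = -1·69187 + 1·-32483 + -3·15284 = -147522
b_16 = -1·-147522 + 1·69187 + -3·-32483 = 314158

314158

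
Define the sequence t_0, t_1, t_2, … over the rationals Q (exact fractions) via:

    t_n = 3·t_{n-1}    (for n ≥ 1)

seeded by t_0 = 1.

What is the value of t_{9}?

t_1 = 3·1 = 3
t_2 = 3·3 = 9
t_3 = 3·9 = 27
t_4 = 3·27 = 81
t_5 = 3·81 = 243
t_6 = 3·243 = 729
t_7 = 3·729 = 2187
t_8 = 3·2187 = 6561
t_9 = 3·6561 = 19683

19683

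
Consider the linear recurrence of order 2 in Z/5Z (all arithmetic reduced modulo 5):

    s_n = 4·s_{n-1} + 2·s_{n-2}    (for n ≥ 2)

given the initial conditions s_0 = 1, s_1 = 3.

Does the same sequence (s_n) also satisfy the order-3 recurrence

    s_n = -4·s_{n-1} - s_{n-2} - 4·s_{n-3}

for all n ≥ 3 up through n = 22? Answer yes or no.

yes

Terms s_0..s_22: 1, 3, 4, 2, 1, 3, 4, 2, 1, 3, 4, 2, 1, 3, 4, 2, 1, 3, 4, 2, 1, 3, 4
n=3: candidate gives 2, actual s_3 = 2 ✓
n=4: candidate gives 1, actual s_4 = 1 ✓
n=5: candidate gives 3, actual s_5 = 3 ✓
n=6: candidate gives 4, actual s_6 = 4 ✓
n=7: candidate gives 2, actual s_7 = 2 ✓
n=8: candidate gives 1, actual s_8 = 1 ✓
n=9: candidate gives 3, actual s_9 = 3 ✓
n=10: candidate gives 4, actual s_10 = 4 ✓
n=11: candidate gives 2, actual s_11 = 2 ✓
n=12: candidate gives 1, actual s_12 = 1 ✓
n=13: candidate gives 3, actual s_13 = 3 ✓
n=14: candidate gives 4, actual s_14 = 4 ✓
n=15: candidate gives 2, actual s_15 = 2 ✓
n=16: candidate gives 1, actual s_16 = 1 ✓
n=17: candidate gives 3, actual s_17 = 3 ✓
n=18: candidate gives 4, actual s_18 = 4 ✓
n=19: candidate gives 2, actual s_19 = 2 ✓
n=20: candidate gives 1, actual s_20 = 1 ✓
n=21: candidate gives 3, actual s_21 = 3 ✓
n=22: candidate gives 4, actual s_22 = 4 ✓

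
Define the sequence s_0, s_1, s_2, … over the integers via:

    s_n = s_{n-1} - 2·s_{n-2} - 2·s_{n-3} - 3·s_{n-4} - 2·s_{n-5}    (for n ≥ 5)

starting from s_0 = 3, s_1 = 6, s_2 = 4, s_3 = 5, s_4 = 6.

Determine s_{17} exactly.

s_5 = 1·6 + -2·5 + -2·4 + -3·6 + -2·3 = -36
s_6 = 1·-36 + -2·6 + -2·5 + -3·4 + -2·6 = -82
s_7 = 1·-82 + -2·-36 + -2·6 + -3·5 + -2·4 = -45
s_8 = 1·-45 + -2·-82 + -2·-36 + -3·6 + -2·5 = 163
s_9 = 1·163 + -2·-45 + -2·-82 + -3·-36 + -2·6 = 513
s_10 = 1·513 + -2·163 + -2·-45 + -3·-82 + -2·-36 = 595
s_11 = 1·595 + -2·513 + -2·163 + -3·-45 + -2·-82 = -458
s_12 = 1·-458 + -2·595 + -2·513 + -3·163 + -2·-45 = -3073
s_13 = 1·-3073 + -2·-458 + -2·595 + -3·513 + -2·163 = -5212
s_14 = 1·-5212 + -2·-3073 + -2·-458 + -3·595 + -2·513 = -961
s_15 = 1·-961 + -2·-5212 + -2·-3073 + -3·-458 + -2·595 = 15793
s_16 = 1·15793 + -2·-961 + -2·-5212 + -3·-3073 + -2·-458 = 38274
s_17 = 1·38274 + -2·15793 + -2·-961 + -3·-5212 + -2·-3073 = 30392

30392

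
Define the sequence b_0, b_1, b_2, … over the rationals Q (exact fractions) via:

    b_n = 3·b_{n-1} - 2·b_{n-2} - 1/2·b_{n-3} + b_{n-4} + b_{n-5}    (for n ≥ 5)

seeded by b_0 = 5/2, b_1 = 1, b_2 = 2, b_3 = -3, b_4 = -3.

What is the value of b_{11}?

b_5 = 3·-3 + -2·-3 + -1/2·2 + 1·1 + 1·5/2 = -1/2
b_6 = 3·-1/2 + -2·-3 + -1/2·-3 + 1·2 + 1·1 = 9
b_7 = 3·9 + -2·-1/2 + -1/2·-3 + 1·-3 + 1·2 = 57/2
b_8 = 3·57/2 + -2·9 + -1/2·-1/2 + 1·-3 + 1·-3 = 247/4
b_9 = 3·247/4 + -2·57/2 + -1/2·9 + 1·-1/2 + 1·-3 = 481/4
b_10 = 3·481/4 + -2·247/4 + -1/2·57/2 + 1·9 + 1·-1/2 = 463/2
b_11 = 3·463/2 + -2·481/4 + -1/2·247/4 + 1·57/2 + 1·9 = 3685/8

3685/8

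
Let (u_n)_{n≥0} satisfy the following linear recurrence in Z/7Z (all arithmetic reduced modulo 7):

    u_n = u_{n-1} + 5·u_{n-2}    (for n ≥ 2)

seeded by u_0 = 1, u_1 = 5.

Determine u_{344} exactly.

u_2 = 1·5 + 5·1 = 3
u_3 = 1·3 + 5·5 = 0
u_4 = 1·0 + 5·3 = 1
u_5 = 1·1 + 5·0 = 1
u_6 = 1·1 + 5·1 = 6
u_7 = 1·6 + 5·1 = 4
u_8 = 1·4 + 5·6 = 6
u_9 = 1·6 + 5·4 = 5
u_10 = 1·5 + 5·6 = 0
u_11 = 1·0 + 5·5 = 4
u_12 = 1·4 + 5·0 = 4
u_13 = 1·4 + 5·4 = 3
u_14 = 1·3 + 5·4 = 2
u_15 = 1·2 + 5·3 = 3
u_16 = 1·3 + 5·2 = 6
u_17 = 1·6 + 5·3 = 0
u_18 = 1·0 + 5·6 = 2
u_19 = 1·2 + 5·0 = 2
u_20 = 1·2 + 5·2 = 5
u_21 = 1·5 + 5·2 = 1
u_22 = 1·1 + 5·5 = 5
(u_21, u_22) = (1, 5) = (u_0, u_1), so the sequence has period 21.
344 ≡ 8 (mod 21), hence u_344 = u_8 = 6.

6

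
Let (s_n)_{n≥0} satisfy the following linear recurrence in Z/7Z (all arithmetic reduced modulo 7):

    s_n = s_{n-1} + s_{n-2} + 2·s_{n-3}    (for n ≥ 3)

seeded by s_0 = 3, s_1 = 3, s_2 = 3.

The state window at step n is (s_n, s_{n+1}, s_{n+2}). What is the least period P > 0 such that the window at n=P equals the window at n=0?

21

n=0: window = (3, 3, 3)
n=1: window = (3, 3, 5)
n=2: window = (3, 5, 0)
n=3: window = (5, 0, 4)
n=4: window = (0, 4, 0)
n=5: window = (4, 0, 4)
n=6: window = (0, 4, 5)
n=7: window = (4, 5, 2)
n=8: window = (5, 2, 1)
n=9: window = (2, 1, 6)
n=10: window = (1, 6, 4)
n=11: window = (6, 4, 5)
n=12: window = (4, 5, 0)
n=13: window = (5, 0, 6)
n=14: window = (0, 6, 2)
n=15: window = (6, 2, 1)
n=16: window = (2, 1, 1)
n=17: window = (1, 1, 6)
n=18: window = (1, 6, 2)
n=19: window = (6, 2, 3)
n=20: window = (2, 3, 3)
n=21: window = (3, 3, 3)
window at n=21 equals window at n=0 → period = 21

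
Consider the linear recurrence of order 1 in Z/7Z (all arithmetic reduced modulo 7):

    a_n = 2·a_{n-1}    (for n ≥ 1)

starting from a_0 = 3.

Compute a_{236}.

5

a_1 = 2·3 = 6
a_2 = 2·6 = 5
a_3 = 2·5 = 3
(a_3) = (3) = (a_0), so the sequence has period 3.
236 ≡ 2 (mod 3), hence a_236 = a_2 = 5.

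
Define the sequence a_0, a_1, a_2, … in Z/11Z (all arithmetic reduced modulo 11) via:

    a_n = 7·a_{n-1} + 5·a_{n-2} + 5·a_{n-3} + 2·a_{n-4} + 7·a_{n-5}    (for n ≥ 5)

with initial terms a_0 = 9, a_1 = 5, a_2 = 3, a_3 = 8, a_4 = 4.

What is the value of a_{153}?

a_5 = 7·4 + 5·8 + 5·3 + 2·5 + 7·9 = 2
a_6 = 7·2 + 5·4 + 5·8 + 2·3 + 7·5 = 5
a_7 = 7·5 + 5·2 + 5·4 + 2·8 + 7·3 = 3
a_8 = 7·3 + 5·5 + 5·2 + 2·4 + 7·8 = 10
a_9 = 7·10 + 5·3 + 5·5 + 2·2 + 7·4 = 10
a_10 = 7·10 + 5·10 + 5·3 + 2·5 + 7·2 = 5
Continuing the recurrence:
  a_11 = 0;  a_12 = 6;  a_13 = 3;  a_14 = 10;  a_15 = 7;  a_16 = 5
  a_17 = 3;  a_18 = 1;  a_19 = 10;  a_20 = 6;  a_21 = 6;  a_22 = 2
  a_23 = 2;  a_24 = 4;  a_25 = 3;  a_26 = 9;  a_27 = 6;  a_28 = 3
  a_29 = 9;  a_30 = 4;  a_31 = 9;  a_32 = 0;  a_33 = 5;  a_34 = 8
  a_35 = 6;  a_36 = 5;  a_37 = 5;  a_38 = 9;  a_39 = 5;  a_40 = 3
  a_41 = 4;  a_42 = 0;  a_43 = 9;  a_44 = 3;  a_45 = 7;  a_46 = 5
  a_47 = 4;  a_48 = 3;  a_49 = 2;  a_50 = 9;  a_51 = 10;  a_52 = 5
  a_53 = 1;  a_54 = 4;  a_55 = 9;  a_56 = 3;  a_57 = 2;  a_58 = 1
  a_59 = 1;  a_60 = 3;  a_61 = 1;  a_62 = 10;  a_63 = 0;  a_64 = 2
  a_65 = 10;  a_66 = 8;  a_67 = 10;  a_68 = 10;  a_69 = 7;  a_70 = 4
  a_71 = 2;  a_72 = 5;  a_73 = 6;  a_74 = 2;  a_75 = 2;  a_76 = 1
  a_77 = 8;  a_78 = 7;  a_79 = 2;  a_80 = 6;  a_81 = 0;  a_82 = 0
  a_83 = 6;  a_84 = 2;  a_85 = 9;  a_86 = 4;  a_87 = 7;  a_88 = 6
  a_89 = 8;  a_90 = 5;  a_91 = 4;  a_92 = 0;  a_93 = 4;  a_94 = 4
  a_95 = 3;  a_96 = 1;  a_97 = 6;  a_98 = 10;  a_99 = 7;  a_100 = 9
  a_101 = 2;  a_102 = 2;  a_103 = 10;  a_104 = 3;  a_105 = 5;  a_106 = 8
  a_107 = 9;  a_108 = 6;  a_109 = 4;  a_110 = 0;  a_111 = 3;  a_112 = 6
  a_113 = 8;  a_114 = 8;  a_115 = 0;  a_116 = 3;  a_117 = 9;  a_118 = 7
  a_119 = 0;  a_120 = 9;  a_121 = 5;  a_122 = 3;  a_123 = 8;  a_124 = 4
  a_125 = 2;  a_126 = 5;  a_127 = 3;  a_128 = 10;  a_129 = 10;  a_130 = 5
  a_131 = 0;  a_132 = 6;  a_133 = 3;  a_134 = 10;  a_135 = 7;  a_136 = 5
  a_137 = 3;  a_138 = 1;  a_139 = 10;  a_140 = 6;  a_141 = 6;  a_142 = 2
  a_143 = 2;  a_144 = 4;  a_145 = 3;  a_146 = 9;  a_147 = 6;  a_148 = 3
  a_149 = 9;  a_150 = 4;  a_151 = 9
a_152 = 7·9 + 5·4 + 5·9 + 2·3 + 7·6 = 0
a_153 = 7·0 + 5·9 + 5·4 + 2·9 + 7·3 = 5

5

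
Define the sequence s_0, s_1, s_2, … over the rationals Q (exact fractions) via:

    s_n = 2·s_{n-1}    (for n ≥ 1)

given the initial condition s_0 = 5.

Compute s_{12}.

s_1 = 2·5 = 10
s_2 = 2·10 = 20
s_3 = 2·20 = 40
s_4 = 2·40 = 80
s_5 = 2·80 = 160
s_6 = 2·160 = 320
s_7 = 2·320 = 640
s_8 = 2·640 = 1280
s_9 = 2·1280 = 2560
s_10 = 2·2560 = 5120
s_11 = 2·5120 = 10240
s_12 = 2·10240 = 20480

20480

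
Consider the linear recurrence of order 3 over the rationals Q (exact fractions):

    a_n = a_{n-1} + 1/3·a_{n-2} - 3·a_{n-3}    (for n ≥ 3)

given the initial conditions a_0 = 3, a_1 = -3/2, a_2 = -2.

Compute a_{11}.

a_3 = 1·-2 + 1/3·-3/2 + -3·3 = -23/2
a_4 = 1·-23/2 + 1/3·-2 + -3·-3/2 = -23/3
a_5 = 1·-23/3 + 1/3·-23/2 + -3·-2 = -11/2
a_6 = 1·-11/2 + 1/3·-23/3 + -3·-23/2 = 238/9
a_7 = 1·238/9 + 1/3·-11/2 + -3·-23/3 = 857/18
a_8 = 1·857/18 + 1/3·238/9 + -3·-11/2 = 1969/27
a_9 = 1·1969/27 + 1/3·857/18 + -3·238/9 = 511/54
a_10 = 1·511/54 + 1/3·1969/27 + -3·857/18 = -8834/81
a_11 = 1·-8834/81 + 1/3·511/54 + -3·1969/27 = -17533/54

-17533/54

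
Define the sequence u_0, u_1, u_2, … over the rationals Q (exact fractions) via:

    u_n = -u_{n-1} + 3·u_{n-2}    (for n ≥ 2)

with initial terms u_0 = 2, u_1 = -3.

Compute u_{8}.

1233

u_2 = -1·-3 + 3·2 = 9
u_3 = -1·9 + 3·-3 = -18
u_4 = -1·-18 + 3·9 = 45
u_5 = -1·45 + 3·-18 = -99
u_6 = -1·-99 + 3·45 = 234
u_7 = -1·234 + 3·-99 = -531
u_8 = -1·-531 + 3·234 = 1233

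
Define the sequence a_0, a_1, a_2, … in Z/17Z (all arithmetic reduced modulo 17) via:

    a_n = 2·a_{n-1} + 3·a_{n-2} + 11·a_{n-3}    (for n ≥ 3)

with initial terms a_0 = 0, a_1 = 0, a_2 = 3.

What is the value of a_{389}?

a_3 = 2·3 + 3·0 + 11·0 = 6
a_4 = 2·6 + 3·3 + 11·0 = 4
a_5 = 2·4 + 3·6 + 11·3 = 8
a_6 = 2·8 + 3·4 + 11·6 = 9
a_7 = 2·9 + 3·8 + 11·4 = 1
a_8 = 2·1 + 3·9 + 11·8 = 15
a_9 = 2·15 + 3·1 + 11·9 = 13
a_10 = 2·13 + 3·15 + 11·1 = 14
a_11 = 2·14 + 3·13 + 11·15 = 11
a_12 = 2·11 + 3·14 + 11·13 = 3
a_13 = 2·3 + 3·11 + 11·14 = 6
a_14 = 2·6 + 3·3 + 11·11 = 6
a_15 = 2·6 + 3·6 + 11·3 = 12
a_16 = 2·12 + 3·6 + 11·6 = 6
a_17 = 2·6 + 3·12 + 11·6 = 12
a_18 = 2·12 + 3·6 + 11·12 = 4
a_19 = 2·4 + 3·12 + 11·6 = 8
a_20 = 2·8 + 3·4 + 11·12 = 7
a_21 = 2·7 + 3·8 + 11·4 = 14
a_22 = 2·14 + 3·7 + 11·8 = 1
a_23 = 2·1 + 3·14 + 11·7 = 2
a_24 = 2·2 + 3·1 + 11·14 = 8
a_25 = 2·8 + 3·2 + 11·1 = 16
a_26 = 2·16 + 3·8 + 11·2 = 10
a_27 = 2·10 + 3·16 + 11·8 = 3
a_28 = 2·3 + 3·10 + 11·16 = 8
a_29 = 2·8 + 3·3 + 11·10 = 16
a_30 = 2·16 + 3·8 + 11·3 = 4
a_31 = 2·4 + 3·16 + 11·8 = 8
a_32 = 2·8 + 3·4 + 11·16 = 0
a_33 = 2·0 + 3·8 + 11·4 = 0
a_34 = 2·0 + 3·0 + 11·8 = 3
(a_32, a_33, a_34) = (0, 0, 3) = (a_0, a_1, a_2), so the sequence has period 32.
389 ≡ 5 (mod 32), hence a_389 = a_5 = 8.

8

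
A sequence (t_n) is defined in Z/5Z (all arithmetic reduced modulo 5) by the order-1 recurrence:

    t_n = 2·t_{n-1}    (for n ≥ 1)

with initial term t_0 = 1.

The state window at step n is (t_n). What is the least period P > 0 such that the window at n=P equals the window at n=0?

4

n=0: window = (1)
n=1: window = (2)
n=2: window = (4)
n=3: window = (3)
n=4: window = (1)
window at n=4 equals window at n=0 → period = 4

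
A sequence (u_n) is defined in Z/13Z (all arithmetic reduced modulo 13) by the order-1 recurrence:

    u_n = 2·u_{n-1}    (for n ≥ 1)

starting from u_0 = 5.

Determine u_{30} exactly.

8

u_1 = 2·5 = 10
u_2 = 2·10 = 7
u_3 = 2·7 = 1
u_4 = 2·1 = 2
u_5 = 2·2 = 4
u_6 = 2·4 = 8
u_7 = 2·8 = 3
u_8 = 2·3 = 6
u_9 = 2·6 = 12
u_10 = 2·12 = 11
u_11 = 2·11 = 9
u_12 = 2·9 = 5
(u_12) = (5) = (u_0), so the sequence has period 12.
30 ≡ 6 (mod 12), hence u_30 = u_6 = 8.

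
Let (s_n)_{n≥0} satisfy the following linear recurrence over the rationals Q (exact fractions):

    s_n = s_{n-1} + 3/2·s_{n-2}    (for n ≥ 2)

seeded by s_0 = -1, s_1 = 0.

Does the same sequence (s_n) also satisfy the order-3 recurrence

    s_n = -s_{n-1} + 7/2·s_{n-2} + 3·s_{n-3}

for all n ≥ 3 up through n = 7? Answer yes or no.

Terms s_0..s_7: -1, 0, -3/2, -3/2, -15/4, -6, -93/8, -165/8
n=3: candidate gives -3/2, actual s_3 = -3/2 ✓
n=4: candidate gives -15/4, actual s_4 = -15/4 ✓
n=5: candidate gives -6, actual s_5 = -6 ✓
n=6: candidate gives -93/8, actual s_6 = -93/8 ✓
n=7: candidate gives -165/8, actual s_7 = -165/8 ✓

yes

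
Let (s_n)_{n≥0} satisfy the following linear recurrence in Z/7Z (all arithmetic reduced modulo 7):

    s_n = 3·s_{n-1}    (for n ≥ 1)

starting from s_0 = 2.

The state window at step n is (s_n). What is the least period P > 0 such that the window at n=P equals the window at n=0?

6

n=0: window = (2)
n=1: window = (6)
n=2: window = (4)
n=3: window = (5)
n=4: window = (1)
n=5: window = (3)
n=6: window = (2)
window at n=6 equals window at n=0 → period = 6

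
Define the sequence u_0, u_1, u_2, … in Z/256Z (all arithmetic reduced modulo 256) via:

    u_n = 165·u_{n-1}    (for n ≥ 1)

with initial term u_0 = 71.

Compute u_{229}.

u_1 = 165·71 = 195
u_2 = 165·195 = 175
u_3 = 165·175 = 203
u_4 = 165·203 = 215
u_5 = 165·215 = 147
u_6 = 165·147 = 191
u_7 = 165·191 = 27
u_8 = 165·27 = 103
u_9 = 165·103 = 99
u_10 = 165·99 = 207
u_11 = 165·207 = 107
u_12 = 165·107 = 247
u_13 = 165·247 = 51
u_14 = 165·51 = 223
u_15 = 165·223 = 187
u_16 = 165·187 = 135
u_17 = 165·135 = 3
u_18 = 165·3 = 239
u_19 = 165·239 = 11
u_20 = 165·11 = 23
u_21 = 165·23 = 211
u_22 = 165·211 = 255
u_23 = 165·255 = 91
u_24 = 165·91 = 167
u_25 = 165·167 = 163
u_26 = 165·163 = 15
u_27 = 165·15 = 171
u_28 = 165·171 = 55
u_29 = 165·55 = 115
u_30 = 165·115 = 31
u_31 = 165·31 = 251
u_32 = 165·251 = 199
u_33 = 165·199 = 67
u_34 = 165·67 = 47
u_35 = 165·47 = 75
u_36 = 165·75 = 87
u_37 = 165·87 = 19
u_38 = 165·19 = 63
u_39 = 165·63 = 155
u_40 = 165·155 = 231
u_41 = 165·231 = 227
u_42 = 165·227 = 79
u_43 = 165·79 = 235
u_44 = 165·235 = 119
u_45 = 165·119 = 179
u_46 = 165·179 = 95
u_47 = 165·95 = 59
u_48 = 165·59 = 7
u_49 = 165·7 = 131
u_50 = 165·131 = 111
u_51 = 165·111 = 139
u_52 = 165·139 = 151
u_53 = 165·151 = 83
u_54 = 165·83 = 127
u_55 = 165·127 = 219
u_56 = 165·219 = 39
u_57 = 165·39 = 35
u_58 = 165·35 = 143
u_59 = 165·143 = 43
u_60 = 165·43 = 183
u_61 = 165·183 = 243
u_62 = 165·243 = 159
u_63 = 165·159 = 123
u_64 = 165·123 = 71
(u_64) = (71) = (u_0), so the sequence has period 64.
229 ≡ 37 (mod 64), hence u_229 = u_37 = 19.

19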